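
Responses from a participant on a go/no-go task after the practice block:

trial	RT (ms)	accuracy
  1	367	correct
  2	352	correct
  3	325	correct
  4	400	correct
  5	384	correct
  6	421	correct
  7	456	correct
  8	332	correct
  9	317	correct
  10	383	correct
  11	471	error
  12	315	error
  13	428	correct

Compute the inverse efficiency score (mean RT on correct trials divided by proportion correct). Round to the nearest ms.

Correct trials (n=11): 367, 352, 325, 400, 384, 421, 456, 332, 317, 383, 428
Mean correct RT = 4165/11 = 378.6364 ms
Proportion correct = 11/13
IES = 378.6364 / (11/13) = 447.479 ms

447 ms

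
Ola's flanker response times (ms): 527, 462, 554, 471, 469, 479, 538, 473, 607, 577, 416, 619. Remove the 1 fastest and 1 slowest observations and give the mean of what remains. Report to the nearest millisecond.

516 ms

Sorted: 416, 462, 469, 471, 473, 479, 527, 538, 554, 577, 607, 619
Drop lowest 1 (416) and highest 1 (619)
Remaining (n=10): Σ = 5157, mean = 5157/10 = 515.700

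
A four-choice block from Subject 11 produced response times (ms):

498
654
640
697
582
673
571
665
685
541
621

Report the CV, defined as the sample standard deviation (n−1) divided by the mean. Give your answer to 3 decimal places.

0.104

n = 11, Σ = 6827, M = 620.6364
Σ(x−M)² = 41510.545; s = √(41510.545/10) = 64.4287
CV = 64.4287 / 620.6364 = 0.10381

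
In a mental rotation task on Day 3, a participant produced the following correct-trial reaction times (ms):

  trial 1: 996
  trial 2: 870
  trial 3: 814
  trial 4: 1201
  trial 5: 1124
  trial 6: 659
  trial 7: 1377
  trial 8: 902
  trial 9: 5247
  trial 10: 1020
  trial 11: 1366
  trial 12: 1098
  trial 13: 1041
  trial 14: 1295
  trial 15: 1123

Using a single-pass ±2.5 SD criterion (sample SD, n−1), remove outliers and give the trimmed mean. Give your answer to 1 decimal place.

1063.3 ms

n = 15, ΣRT = 20133, M = 1342.200
Σ(x−M)² = 16903594.40; s = √(16903594.40/14) = 1098.817
Cutoffs: 1342.200 ± 2.5·1098.817 → [-1404.8, 4089.2]
Outside: 5247 → excluded.
Retained (n=14): Σ = 14886, mean = 14886/14 = 1063.286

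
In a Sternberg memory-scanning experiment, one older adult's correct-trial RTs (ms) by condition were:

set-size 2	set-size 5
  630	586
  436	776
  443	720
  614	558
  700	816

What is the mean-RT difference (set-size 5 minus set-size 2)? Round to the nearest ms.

M(set-size 2) = 2823/5 = 564.600
M(set-size 5) = 3456/5 = 691.200
Difference = 691.200 − 564.600 = 126.600 ms

127 ms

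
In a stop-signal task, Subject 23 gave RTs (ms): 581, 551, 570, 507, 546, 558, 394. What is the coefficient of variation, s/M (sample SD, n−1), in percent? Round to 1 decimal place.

n = 7, Σ = 3707, M = 529.5714
Σ(x−M)² = 24705.714; s = √(24705.714/6) = 64.1687
CV = 64.1687 / 529.5714 = 0.12117 = 12.117%

12.1%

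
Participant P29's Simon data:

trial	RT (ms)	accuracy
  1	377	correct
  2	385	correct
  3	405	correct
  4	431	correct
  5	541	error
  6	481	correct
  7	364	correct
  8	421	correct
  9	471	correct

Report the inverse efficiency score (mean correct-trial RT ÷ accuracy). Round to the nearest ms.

469 ms

Correct trials (n=8): 377, 385, 405, 431, 481, 364, 421, 471
Mean correct RT = 3335/8 = 416.8750 ms
Proportion correct = 8/9
IES = 416.8750 / (8/9) = 468.984 ms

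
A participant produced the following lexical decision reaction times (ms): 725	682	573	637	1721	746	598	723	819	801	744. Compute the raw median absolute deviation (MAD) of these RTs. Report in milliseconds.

76 ms

Sorted: 573, 598, 637, 682, 723, 725, 744, 746, 801, 819, 1721 → median = 725
|x − 725|: 0, 43, 152, 88, 996, 21, 127, 2, 94, 76, 19
Sorted deviations: 0, 2, 19, 21, 43, 76, 88, 94, 127, 152, 996 → MAD = 76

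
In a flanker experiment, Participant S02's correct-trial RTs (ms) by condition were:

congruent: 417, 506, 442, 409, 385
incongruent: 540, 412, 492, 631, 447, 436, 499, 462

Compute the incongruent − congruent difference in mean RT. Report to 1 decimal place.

M(congruent) = 2159/5 = 431.800
M(incongruent) = 3919/8 = 489.875
Difference = 489.875 − 431.800 = 58.075 ms

58.1 ms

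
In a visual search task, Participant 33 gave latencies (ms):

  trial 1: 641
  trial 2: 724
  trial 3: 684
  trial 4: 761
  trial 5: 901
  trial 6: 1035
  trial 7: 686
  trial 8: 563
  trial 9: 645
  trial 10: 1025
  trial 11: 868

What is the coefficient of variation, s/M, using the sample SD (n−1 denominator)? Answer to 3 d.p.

0.205

n = 11, Σ = 8533, M = 775.7273
Σ(x−M)² = 253418.182; s = √(253418.182/10) = 159.1911
CV = 159.1911 / 775.7273 = 0.20522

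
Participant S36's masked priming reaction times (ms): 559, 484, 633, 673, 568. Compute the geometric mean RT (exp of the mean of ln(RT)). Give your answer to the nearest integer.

580 ms

ln(RT): 6.3261, 6.1821, 6.4505, 6.5117, 6.3421
Mean ln(RT) = 31.8126/5 = 6.36251
Geometric mean = exp(6.36251) = 579.70 ms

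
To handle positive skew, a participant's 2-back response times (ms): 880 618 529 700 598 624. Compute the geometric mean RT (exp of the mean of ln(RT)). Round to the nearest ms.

650 ms

ln(RT): 6.7799, 6.4265, 6.2710, 6.5511, 6.3936, 6.4362
Mean ln(RT) = 38.8582/6 = 6.47637
Geometric mean = exp(6.47637) = 649.61 ms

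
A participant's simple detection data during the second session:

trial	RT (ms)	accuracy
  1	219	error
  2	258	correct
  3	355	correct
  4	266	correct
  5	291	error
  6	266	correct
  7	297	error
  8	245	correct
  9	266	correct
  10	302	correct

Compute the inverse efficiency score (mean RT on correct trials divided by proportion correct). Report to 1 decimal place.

Correct trials (n=7): 258, 355, 266, 266, 245, 266, 302
Mean correct RT = 1958/7 = 279.7143 ms
Proportion correct = 7/10
IES = 279.7143 / (7/10) = 399.592 ms

399.6 ms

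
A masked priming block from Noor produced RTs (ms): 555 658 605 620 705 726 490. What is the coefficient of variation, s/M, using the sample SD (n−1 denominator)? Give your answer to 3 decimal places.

n = 7, Σ = 4359, M = 622.7143
Σ(x−M)² = 41203.429; s = √(41203.429/6) = 82.8688
CV = 82.8688 / 622.7143 = 0.13308

0.133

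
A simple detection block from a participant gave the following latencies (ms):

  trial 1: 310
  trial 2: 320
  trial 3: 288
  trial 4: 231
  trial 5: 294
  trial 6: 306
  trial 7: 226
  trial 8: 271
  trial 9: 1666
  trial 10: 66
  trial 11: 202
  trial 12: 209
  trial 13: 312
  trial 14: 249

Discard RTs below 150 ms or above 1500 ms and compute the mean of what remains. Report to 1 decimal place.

268.2 ms

Excluded: 66, 1666
Retained (n=12): Σ = 3218
Mean = 3218/12 = 268.1667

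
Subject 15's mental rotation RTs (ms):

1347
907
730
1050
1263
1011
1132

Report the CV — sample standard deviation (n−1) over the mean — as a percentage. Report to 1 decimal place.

19.7%

n = 7, Σ = 7440, M = 1062.8571
Σ(x−M)² = 263514.857; s = √(263514.857/6) = 209.5689
CV = 209.5689 / 1062.8571 = 0.19718 = 19.718%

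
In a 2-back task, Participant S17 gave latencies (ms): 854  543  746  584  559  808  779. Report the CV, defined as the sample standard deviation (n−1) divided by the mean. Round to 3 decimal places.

0.187

n = 7, Σ = 4873, M = 696.1429
Σ(x−M)² = 101618.857; s = √(101618.857/6) = 130.1402
CV = 130.1402 / 696.1429 = 0.18694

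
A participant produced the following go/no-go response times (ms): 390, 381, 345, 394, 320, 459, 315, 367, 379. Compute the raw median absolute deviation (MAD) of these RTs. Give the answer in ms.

15 ms

Sorted: 315, 320, 345, 367, 379, 381, 390, 394, 459 → median = 379
|x − 379|: 11, 2, 34, 15, 59, 80, 64, 12, 0
Sorted deviations: 0, 2, 11, 12, 15, 34, 59, 64, 80 → MAD = 15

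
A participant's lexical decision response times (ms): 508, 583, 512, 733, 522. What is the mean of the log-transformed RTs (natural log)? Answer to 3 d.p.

ln(RT): 6.2305, 6.3682, 6.2383, 6.5971, 6.2577
Σ ln(RT) = 31.6918
Mean = 31.6918/5 = 6.33836

6.338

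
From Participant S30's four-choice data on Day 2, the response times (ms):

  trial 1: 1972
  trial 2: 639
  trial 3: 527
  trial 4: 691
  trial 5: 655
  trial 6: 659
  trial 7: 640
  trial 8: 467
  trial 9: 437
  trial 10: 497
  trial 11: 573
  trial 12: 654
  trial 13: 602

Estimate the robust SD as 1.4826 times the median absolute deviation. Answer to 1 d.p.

77.1 ms

Sorted: 437, 467, 497, 527, 573, 602, 639, 640, 654, 655, 659, 691, 1972 → median = 639
|x − 639| sorted: 0, 1, 15, 16, 20, 37, 52, 66, 112, 142, 172, 202, 1333 → MAD = 52
Robust SD ≈ 1.4826 × 52 = 77.095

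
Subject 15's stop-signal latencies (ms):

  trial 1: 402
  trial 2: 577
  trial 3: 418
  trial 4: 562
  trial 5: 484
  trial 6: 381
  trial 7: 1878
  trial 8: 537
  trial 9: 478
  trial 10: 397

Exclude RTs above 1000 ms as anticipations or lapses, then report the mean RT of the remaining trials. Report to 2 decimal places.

Excluded: 1878
Retained (n=9): Σ = 4236
Mean = 4236/9 = 470.6667

470.67 ms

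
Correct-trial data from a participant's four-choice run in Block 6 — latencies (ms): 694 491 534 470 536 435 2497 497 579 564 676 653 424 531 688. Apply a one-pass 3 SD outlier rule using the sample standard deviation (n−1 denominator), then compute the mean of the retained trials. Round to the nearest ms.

n = 15, ΣRT = 10269, M = 684.600
Σ(x−M)² = 3628957.60; s = √(3628957.60/14) = 509.128
Cutoffs: 684.600 ± 3·509.128 → [-842.8, 2212.0]
Outside: 2497 → excluded.
Retained (n=14): Σ = 7772, mean = 7772/14 = 555.143

555 ms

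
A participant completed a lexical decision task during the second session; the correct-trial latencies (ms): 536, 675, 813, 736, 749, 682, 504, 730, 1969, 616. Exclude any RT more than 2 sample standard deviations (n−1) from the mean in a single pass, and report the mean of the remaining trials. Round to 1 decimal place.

671.2 ms

n = 10, ΣRT = 8010, M = 801.000
Σ(x−M)² = 1599034.00; s = √(1599034.00/9) = 421.510
Cutoffs: 801.000 ± 2·421.510 → [-42.0, 1644.0]
Outside: 1969 → excluded.
Retained (n=9): Σ = 6041, mean = 6041/9 = 671.222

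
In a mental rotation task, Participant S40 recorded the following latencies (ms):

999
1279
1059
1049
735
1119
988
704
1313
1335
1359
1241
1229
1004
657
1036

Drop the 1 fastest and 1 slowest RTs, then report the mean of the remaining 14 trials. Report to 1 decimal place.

1077.9 ms

Sorted: 657, 704, 735, 988, 999, 1004, 1036, 1049, 1059, 1119, 1229, 1241, 1279, 1313, 1335, 1359
Drop lowest 1 (657) and highest 1 (1359)
Remaining (n=14): Σ = 15090, mean = 15090/14 = 1077.857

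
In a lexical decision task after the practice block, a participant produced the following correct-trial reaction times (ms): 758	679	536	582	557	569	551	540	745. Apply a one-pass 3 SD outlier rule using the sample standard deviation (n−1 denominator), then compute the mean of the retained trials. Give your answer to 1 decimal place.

613.0 ms

n = 9, ΣRT = 5517, M = 613.000
Σ(x−M)² = 63940.00; s = √(63940.00/8) = 89.401
Cutoffs: 613.000 ± 3·89.401 → [344.8, 881.2]
No RTs fall outside the cutoffs; all 9 retained. Mean = 5517/9 = 613.000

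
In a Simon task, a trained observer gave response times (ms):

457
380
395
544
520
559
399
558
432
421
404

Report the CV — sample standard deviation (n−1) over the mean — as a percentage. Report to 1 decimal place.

15.3%

n = 11, Σ = 5069, M = 460.8182
Σ(x−M)² = 49849.636; s = √(49849.636/10) = 70.6043
CV = 70.6043 / 460.8182 = 0.15322 = 15.322%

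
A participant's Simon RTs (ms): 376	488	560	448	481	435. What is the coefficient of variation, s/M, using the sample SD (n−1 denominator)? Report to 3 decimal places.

n = 6, Σ = 2788, M = 464.6667
Σ(x−M)² = 18919.333; s = √(18919.333/5) = 61.5131
CV = 61.5131 / 464.6667 = 0.13238

0.132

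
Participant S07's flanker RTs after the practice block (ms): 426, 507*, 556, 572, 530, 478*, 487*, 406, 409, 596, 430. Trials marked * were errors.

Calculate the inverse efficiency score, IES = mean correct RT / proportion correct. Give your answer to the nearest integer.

675 ms

Correct trials (n=8): 426, 556, 572, 530, 406, 409, 596, 430
Mean correct RT = 3925/8 = 490.6250 ms
Proportion correct = 8/11
IES = 490.6250 / (8/11) = 674.609 ms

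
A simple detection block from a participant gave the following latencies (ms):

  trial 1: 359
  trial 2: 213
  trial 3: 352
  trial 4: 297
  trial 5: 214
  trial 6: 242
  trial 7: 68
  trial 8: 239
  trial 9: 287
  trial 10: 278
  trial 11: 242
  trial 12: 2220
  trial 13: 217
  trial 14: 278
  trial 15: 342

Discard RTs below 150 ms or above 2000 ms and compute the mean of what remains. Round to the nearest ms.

274 ms

Excluded: 68, 2220
Retained (n=13): Σ = 3560
Mean = 3560/13 = 273.8462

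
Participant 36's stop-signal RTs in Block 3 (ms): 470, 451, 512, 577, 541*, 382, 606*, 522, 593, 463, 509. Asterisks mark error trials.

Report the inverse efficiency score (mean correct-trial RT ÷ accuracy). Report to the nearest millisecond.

Correct trials (n=9): 470, 451, 512, 577, 382, 522, 593, 463, 509
Mean correct RT = 4479/9 = 497.6667 ms
Proportion correct = 9/11
IES = 497.6667 / (9/11) = 608.259 ms

608 ms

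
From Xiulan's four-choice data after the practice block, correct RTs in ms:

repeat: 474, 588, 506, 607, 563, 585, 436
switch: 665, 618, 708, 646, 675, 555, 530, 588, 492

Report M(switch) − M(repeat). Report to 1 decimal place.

71.6 ms

M(repeat) = 3759/7 = 537.000
M(switch) = 5477/9 = 608.556
Difference = 608.556 − 537.000 = 71.556 ms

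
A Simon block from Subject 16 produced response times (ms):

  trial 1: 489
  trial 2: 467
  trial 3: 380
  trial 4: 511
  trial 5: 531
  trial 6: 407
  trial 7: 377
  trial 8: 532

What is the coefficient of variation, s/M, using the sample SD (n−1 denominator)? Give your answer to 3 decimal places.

n = 8, Σ = 3694, M = 461.7500
Σ(x−M)² = 29789.500; s = √(29789.500/7) = 65.2353
CV = 65.2353 / 461.7500 = 0.14128

0.141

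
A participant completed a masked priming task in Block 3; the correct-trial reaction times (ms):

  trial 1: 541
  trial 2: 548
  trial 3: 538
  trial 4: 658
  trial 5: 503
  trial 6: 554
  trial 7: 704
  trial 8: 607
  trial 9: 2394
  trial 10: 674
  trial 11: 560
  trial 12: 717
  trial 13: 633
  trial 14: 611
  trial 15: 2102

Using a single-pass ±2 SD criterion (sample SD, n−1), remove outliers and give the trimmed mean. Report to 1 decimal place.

n = 15, ΣRT = 12344, M = 822.933
Σ(x−M)² = 4786708.93; s = √(4786708.93/14) = 584.729
Cutoffs: 822.933 ± 2·584.729 → [-346.5, 1992.4]
Outside: 2102, 2394 → excluded.
Retained (n=13): Σ = 7848, mean = 7848/13 = 603.692

603.7 ms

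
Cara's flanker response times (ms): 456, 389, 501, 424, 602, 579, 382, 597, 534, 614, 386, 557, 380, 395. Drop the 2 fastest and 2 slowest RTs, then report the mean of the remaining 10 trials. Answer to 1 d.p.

481.8 ms

Sorted: 380, 382, 386, 389, 395, 424, 456, 501, 534, 557, 579, 597, 602, 614
Drop lowest 2 (380, 382) and highest 2 (602, 614)
Remaining (n=10): Σ = 4818, mean = 4818/10 = 481.800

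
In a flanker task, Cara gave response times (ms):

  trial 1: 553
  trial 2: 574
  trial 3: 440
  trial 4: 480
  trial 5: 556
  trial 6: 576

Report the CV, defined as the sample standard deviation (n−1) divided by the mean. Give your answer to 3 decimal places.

0.106

n = 6, Σ = 3179, M = 529.8333
Σ(x−M)² = 15856.833; s = √(15856.833/5) = 56.3149
CV = 56.3149 / 529.8333 = 0.10629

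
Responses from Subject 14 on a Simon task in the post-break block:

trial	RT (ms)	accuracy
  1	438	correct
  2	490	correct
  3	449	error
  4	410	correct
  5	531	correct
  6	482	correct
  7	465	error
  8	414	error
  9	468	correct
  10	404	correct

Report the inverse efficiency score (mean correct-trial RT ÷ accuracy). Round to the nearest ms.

658 ms

Correct trials (n=7): 438, 490, 410, 531, 482, 468, 404
Mean correct RT = 3223/7 = 460.4286 ms
Proportion correct = 7/10
IES = 460.4286 / (7/10) = 657.755 ms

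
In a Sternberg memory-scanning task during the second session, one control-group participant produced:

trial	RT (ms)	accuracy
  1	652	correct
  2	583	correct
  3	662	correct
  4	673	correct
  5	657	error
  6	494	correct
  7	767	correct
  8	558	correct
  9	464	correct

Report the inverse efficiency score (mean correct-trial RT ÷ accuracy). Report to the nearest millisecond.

Correct trials (n=8): 652, 583, 662, 673, 494, 767, 558, 464
Mean correct RT = 4853/8 = 606.6250 ms
Proportion correct = 8/9
IES = 606.6250 / (8/9) = 682.453 ms

682 ms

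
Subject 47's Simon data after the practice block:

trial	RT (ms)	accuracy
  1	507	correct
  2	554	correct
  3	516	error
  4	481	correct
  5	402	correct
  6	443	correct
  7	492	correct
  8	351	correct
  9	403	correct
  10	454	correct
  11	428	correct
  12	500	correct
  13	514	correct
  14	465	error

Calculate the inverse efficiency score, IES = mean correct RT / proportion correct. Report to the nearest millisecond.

Correct trials (n=12): 507, 554, 481, 402, 443, 492, 351, 403, 454, 428, 500, 514
Mean correct RT = 5529/12 = 460.7500 ms
Proportion correct = 12/14
IES = 460.7500 / (12/14) = 537.542 ms

538 ms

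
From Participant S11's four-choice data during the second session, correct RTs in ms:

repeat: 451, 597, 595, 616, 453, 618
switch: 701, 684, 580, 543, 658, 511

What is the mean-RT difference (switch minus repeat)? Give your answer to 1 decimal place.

57.8 ms

M(repeat) = 3330/6 = 555.000
M(switch) = 3677/6 = 612.833
Difference = 612.833 − 555.000 = 57.833 ms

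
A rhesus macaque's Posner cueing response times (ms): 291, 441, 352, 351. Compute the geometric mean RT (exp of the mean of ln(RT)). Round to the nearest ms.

355 ms

ln(RT): 5.6733, 6.0890, 5.8636, 5.8608
Mean ln(RT) = 23.4868/4 = 5.87170
Geometric mean = exp(5.87170) = 354.85 ms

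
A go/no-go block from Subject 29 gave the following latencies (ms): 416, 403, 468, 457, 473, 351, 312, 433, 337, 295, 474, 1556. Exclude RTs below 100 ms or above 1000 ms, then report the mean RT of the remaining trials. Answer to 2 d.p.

401.73 ms

Excluded: 1556
Retained (n=11): Σ = 4419
Mean = 4419/11 = 401.7273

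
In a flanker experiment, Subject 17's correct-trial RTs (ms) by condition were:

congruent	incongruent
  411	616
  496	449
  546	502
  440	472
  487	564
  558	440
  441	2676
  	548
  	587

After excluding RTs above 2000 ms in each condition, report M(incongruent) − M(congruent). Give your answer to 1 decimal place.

39.5 ms

incongruent: exclude 2676
M(congruent) = 3379/7 = 482.714
M(incongruent) = 4178/8 = 522.250
Difference = 522.250 − 482.714 = 39.536 ms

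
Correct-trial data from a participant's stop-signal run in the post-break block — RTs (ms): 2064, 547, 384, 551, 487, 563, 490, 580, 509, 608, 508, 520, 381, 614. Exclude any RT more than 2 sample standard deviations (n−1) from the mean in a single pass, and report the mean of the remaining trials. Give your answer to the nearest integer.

519 ms

n = 14, ΣRT = 8806, M = 629.000
Σ(x−M)² = 2281392.00; s = √(2281392.00/13) = 418.917
Cutoffs: 629.000 ± 2·418.917 → [-208.8, 1466.8]
Outside: 2064 → excluded.
Retained (n=13): Σ = 6742, mean = 6742/13 = 518.615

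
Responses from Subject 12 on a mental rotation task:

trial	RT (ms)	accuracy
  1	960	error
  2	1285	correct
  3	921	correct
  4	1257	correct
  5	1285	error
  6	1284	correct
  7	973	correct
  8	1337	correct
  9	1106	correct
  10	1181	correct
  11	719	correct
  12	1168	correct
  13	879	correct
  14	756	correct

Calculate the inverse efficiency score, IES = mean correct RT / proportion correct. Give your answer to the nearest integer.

Correct trials (n=12): 1285, 921, 1257, 1284, 973, 1337, 1106, 1181, 719, 1168, 879, 756
Mean correct RT = 12866/12 = 1072.1667 ms
Proportion correct = 12/14
IES = 1072.1667 / (12/14) = 1250.861 ms

1251 ms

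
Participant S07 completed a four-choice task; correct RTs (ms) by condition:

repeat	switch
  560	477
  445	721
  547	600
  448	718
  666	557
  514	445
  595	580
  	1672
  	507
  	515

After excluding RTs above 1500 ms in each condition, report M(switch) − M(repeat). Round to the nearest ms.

30 ms

switch: exclude 1672
M(repeat) = 3775/7 = 539.286
M(switch) = 5120/9 = 568.889
Difference = 568.889 − 539.286 = 29.603 ms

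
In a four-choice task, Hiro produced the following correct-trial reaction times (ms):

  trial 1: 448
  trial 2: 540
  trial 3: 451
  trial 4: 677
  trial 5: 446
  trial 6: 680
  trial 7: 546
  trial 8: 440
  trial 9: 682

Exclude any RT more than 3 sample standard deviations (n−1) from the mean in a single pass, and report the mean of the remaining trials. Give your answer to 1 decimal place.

n = 9, ΣRT = 4910, M = 545.556
Σ(x−M)² = 93512.22; s = √(93512.22/8) = 108.116
Cutoffs: 545.556 ± 3·108.116 → [221.2, 869.9]
No RTs fall outside the cutoffs; all 9 retained. Mean = 4910/9 = 545.556

545.6 ms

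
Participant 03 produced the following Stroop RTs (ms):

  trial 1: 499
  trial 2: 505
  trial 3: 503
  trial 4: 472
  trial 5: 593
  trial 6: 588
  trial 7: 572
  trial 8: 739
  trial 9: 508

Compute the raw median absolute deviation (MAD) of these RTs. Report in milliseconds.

36 ms

Sorted: 472, 499, 503, 505, 508, 572, 588, 593, 739 → median = 508
|x − 508|: 9, 3, 5, 36, 85, 80, 64, 231, 0
Sorted deviations: 0, 3, 5, 9, 36, 64, 80, 85, 231 → MAD = 36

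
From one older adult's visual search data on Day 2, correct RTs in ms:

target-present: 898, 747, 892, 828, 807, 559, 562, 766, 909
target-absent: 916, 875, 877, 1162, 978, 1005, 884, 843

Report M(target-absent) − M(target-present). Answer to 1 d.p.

168.3 ms

M(target-present) = 6968/9 = 774.222
M(target-absent) = 7540/8 = 942.500
Difference = 942.500 − 774.222 = 168.278 ms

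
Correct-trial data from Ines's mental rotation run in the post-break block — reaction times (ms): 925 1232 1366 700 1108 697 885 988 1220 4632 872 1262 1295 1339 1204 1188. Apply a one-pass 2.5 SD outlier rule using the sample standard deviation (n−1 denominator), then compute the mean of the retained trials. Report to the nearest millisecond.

n = 16, ΣRT = 20913, M = 1307.062
Σ(x−M)² = 12495406.94; s = √(12495406.94/15) = 912.703
Cutoffs: 1307.062 ± 2.5·912.703 → [-974.7, 3588.8]
Outside: 4632 → excluded.
Retained (n=15): Σ = 16281, mean = 16281/15 = 1085.400

1085 ms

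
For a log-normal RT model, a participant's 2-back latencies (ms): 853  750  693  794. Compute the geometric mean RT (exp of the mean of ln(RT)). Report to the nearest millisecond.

770 ms

ln(RT): 6.7488, 6.6201, 6.5410, 6.6771
Mean ln(RT) = 26.5869/4 = 6.64674
Geometric mean = exp(6.64674) = 770.27 ms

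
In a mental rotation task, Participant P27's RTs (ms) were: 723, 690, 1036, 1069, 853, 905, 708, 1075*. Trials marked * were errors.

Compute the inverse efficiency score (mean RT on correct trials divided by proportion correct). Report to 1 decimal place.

Correct trials (n=7): 723, 690, 1036, 1069, 853, 905, 708
Mean correct RT = 5984/7 = 854.8571 ms
Proportion correct = 7/8
IES = 854.8571 / (7/8) = 976.980 ms

977.0 ms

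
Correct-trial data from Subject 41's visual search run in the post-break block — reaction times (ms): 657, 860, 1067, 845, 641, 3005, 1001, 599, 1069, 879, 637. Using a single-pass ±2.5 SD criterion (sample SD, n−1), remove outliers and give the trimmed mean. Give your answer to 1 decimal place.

n = 11, ΣRT = 11260, M = 1023.636
Σ(x−M)² = 4620496.55; s = √(4620496.55/10) = 679.742
Cutoffs: 1023.636 ± 2.5·679.742 → [-675.7, 2723.0]
Outside: 3005 → excluded.
Retained (n=10): Σ = 8255, mean = 8255/10 = 825.500

825.5 ms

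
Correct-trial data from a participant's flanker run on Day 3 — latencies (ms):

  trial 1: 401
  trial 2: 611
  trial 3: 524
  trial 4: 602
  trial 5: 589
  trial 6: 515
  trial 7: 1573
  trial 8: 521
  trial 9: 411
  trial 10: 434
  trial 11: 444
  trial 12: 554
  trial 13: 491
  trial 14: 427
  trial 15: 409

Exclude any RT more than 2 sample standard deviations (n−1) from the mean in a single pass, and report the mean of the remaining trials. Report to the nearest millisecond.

495 ms

n = 15, ΣRT = 8506, M = 567.067
Σ(x−M)² = 1157568.93; s = √(1157568.93/14) = 287.547
Cutoffs: 567.067 ± 2·287.547 → [-8.0, 1142.2]
Outside: 1573 → excluded.
Retained (n=14): Σ = 6933, mean = 6933/14 = 495.214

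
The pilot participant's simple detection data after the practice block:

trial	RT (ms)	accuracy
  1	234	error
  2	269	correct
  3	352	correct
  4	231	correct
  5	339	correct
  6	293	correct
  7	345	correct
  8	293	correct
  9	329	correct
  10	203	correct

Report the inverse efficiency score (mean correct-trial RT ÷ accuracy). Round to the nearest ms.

Correct trials (n=9): 269, 352, 231, 339, 293, 345, 293, 329, 203
Mean correct RT = 2654/9 = 294.8889 ms
Proportion correct = 9/10
IES = 294.8889 / (9/10) = 327.654 ms

328 ms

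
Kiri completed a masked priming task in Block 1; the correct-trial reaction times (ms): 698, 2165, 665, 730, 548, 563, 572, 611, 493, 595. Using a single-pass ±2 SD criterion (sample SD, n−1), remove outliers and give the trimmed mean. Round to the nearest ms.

n = 10, ΣRT = 7640, M = 764.000
Σ(x−M)² = 2227446.00; s = √(2227446.00/9) = 497.488
Cutoffs: 764.000 ± 2·497.488 → [-231.0, 1759.0]
Outside: 2165 → excluded.
Retained (n=9): Σ = 5475, mean = 5475/9 = 608.333

608 ms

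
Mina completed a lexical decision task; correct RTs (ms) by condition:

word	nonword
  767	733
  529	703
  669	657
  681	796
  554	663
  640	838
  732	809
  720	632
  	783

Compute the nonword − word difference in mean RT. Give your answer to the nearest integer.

73 ms

M(word) = 5292/8 = 661.500
M(nonword) = 6614/9 = 734.889
Difference = 734.889 − 661.500 = 73.389 ms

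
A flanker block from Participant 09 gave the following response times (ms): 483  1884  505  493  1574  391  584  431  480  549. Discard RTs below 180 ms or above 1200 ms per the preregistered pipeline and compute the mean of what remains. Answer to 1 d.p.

489.5 ms

Excluded: 1574, 1884
Retained (n=8): Σ = 3916
Mean = 3916/8 = 489.5000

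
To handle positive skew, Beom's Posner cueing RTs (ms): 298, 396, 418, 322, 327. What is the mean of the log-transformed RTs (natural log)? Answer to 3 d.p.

5.856

ln(RT): 5.6971, 5.9814, 6.0355, 5.7746, 5.7900
Σ ln(RT) = 29.2785
Mean = 29.2785/5 = 5.85570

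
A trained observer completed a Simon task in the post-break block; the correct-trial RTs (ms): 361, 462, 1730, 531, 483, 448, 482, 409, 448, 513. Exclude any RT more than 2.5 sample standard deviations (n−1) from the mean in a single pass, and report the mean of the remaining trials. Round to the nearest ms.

n = 10, ΣRT = 5867, M = 586.700
Σ(x−M)² = 1473928.10; s = √(1473928.10/9) = 404.685
Cutoffs: 586.700 ± 2.5·404.685 → [-425.0, 1598.4]
Outside: 1730 → excluded.
Retained (n=9): Σ = 4137, mean = 4137/9 = 459.667

460 ms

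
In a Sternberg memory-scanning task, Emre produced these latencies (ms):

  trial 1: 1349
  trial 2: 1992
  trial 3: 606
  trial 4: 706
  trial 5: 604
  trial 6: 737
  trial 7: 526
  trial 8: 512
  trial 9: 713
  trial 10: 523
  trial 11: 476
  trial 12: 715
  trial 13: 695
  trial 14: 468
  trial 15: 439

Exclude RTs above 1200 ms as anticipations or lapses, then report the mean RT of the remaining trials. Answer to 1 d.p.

593.8 ms

Excluded: 1349, 1992
Retained (n=13): Σ = 7720
Mean = 7720/13 = 593.8462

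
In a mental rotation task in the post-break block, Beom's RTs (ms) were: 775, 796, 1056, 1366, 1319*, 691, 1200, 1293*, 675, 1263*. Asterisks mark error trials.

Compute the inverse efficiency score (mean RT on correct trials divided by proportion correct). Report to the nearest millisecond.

1339 ms

Correct trials (n=7): 775, 796, 1056, 1366, 691, 1200, 675
Mean correct RT = 6559/7 = 937.0000 ms
Proportion correct = 7/10
IES = 937.0000 / (7/10) = 1338.571 ms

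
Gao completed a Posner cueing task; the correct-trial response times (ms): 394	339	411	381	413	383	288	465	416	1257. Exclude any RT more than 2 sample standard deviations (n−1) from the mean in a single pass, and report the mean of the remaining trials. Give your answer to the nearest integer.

388 ms

n = 10, ΣRT = 4747, M = 474.700
Σ(x−M)² = 700370.10; s = √(700370.10/9) = 278.960
Cutoffs: 474.700 ± 2·278.960 → [-83.2, 1032.6]
Outside: 1257 → excluded.
Retained (n=9): Σ = 3490, mean = 3490/9 = 387.778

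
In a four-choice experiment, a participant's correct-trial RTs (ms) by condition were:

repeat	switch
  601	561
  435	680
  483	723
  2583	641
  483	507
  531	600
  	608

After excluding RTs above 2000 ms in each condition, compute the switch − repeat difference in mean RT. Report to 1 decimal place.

110.5 ms

repeat: exclude 2583
M(repeat) = 2533/5 = 506.600
M(switch) = 4320/7 = 617.143
Difference = 617.143 − 506.600 = 110.543 ms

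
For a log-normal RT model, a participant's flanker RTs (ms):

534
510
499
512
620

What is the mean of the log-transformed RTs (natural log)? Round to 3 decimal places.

6.279

ln(RT): 6.2804, 6.2344, 6.2126, 6.2383, 6.4297
Σ ln(RT) = 31.3955
Mean = 31.3955/5 = 6.27909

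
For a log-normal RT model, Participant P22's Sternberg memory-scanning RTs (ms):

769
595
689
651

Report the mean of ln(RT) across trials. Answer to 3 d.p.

6.512

ln(RT): 6.6451, 6.3886, 6.5352, 6.4785
Σ ln(RT) = 26.0474
Mean = 26.0474/4 = 6.51185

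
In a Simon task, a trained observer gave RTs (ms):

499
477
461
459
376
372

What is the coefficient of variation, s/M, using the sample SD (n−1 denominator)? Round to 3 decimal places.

n = 6, Σ = 2644, M = 440.6667
Σ(x−M)² = 14369.333; s = √(14369.333/5) = 53.6085
CV = 53.6085 / 440.6667 = 0.12165

0.122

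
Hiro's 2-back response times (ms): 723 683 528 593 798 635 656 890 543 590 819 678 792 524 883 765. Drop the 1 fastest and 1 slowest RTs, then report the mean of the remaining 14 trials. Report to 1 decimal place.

691.9 ms

Sorted: 524, 528, 543, 590, 593, 635, 656, 678, 683, 723, 765, 792, 798, 819, 883, 890
Drop lowest 1 (524) and highest 1 (890)
Remaining (n=14): Σ = 9686, mean = 9686/14 = 691.857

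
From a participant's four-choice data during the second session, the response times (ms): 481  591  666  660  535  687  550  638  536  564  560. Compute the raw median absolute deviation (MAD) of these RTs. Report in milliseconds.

29 ms

Sorted: 481, 535, 536, 550, 560, 564, 591, 638, 660, 666, 687 → median = 564
|x − 564|: 83, 27, 102, 96, 29, 123, 14, 74, 28, 0, 4
Sorted deviations: 0, 4, 14, 27, 28, 29, 74, 83, 96, 102, 123 → MAD = 29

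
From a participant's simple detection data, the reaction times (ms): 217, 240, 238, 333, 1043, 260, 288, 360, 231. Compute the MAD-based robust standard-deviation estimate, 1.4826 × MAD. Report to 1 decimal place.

Sorted: 217, 231, 238, 240, 260, 288, 333, 360, 1043 → median = 260
|x − 260| sorted: 0, 20, 22, 28, 29, 43, 73, 100, 783 → MAD = 29
Robust SD ≈ 1.4826 × 29 = 42.995

43.0 ms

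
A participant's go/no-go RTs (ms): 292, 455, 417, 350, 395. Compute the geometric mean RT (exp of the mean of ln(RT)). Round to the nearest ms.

ln(RT): 5.6768, 6.1203, 6.0331, 5.8579, 5.9789
Mean ln(RT) = 29.6670/5 = 5.93339
Geometric mean = exp(5.93339) = 377.43 ms

377 ms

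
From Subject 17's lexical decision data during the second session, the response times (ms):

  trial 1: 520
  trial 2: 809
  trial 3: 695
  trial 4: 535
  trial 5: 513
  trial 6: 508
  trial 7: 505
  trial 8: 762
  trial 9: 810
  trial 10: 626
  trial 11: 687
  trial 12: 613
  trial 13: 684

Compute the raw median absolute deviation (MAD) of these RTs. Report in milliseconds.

Sorted: 505, 508, 513, 520, 535, 613, 626, 684, 687, 695, 762, 809, 810 → median = 626
|x − 626|: 106, 183, 69, 91, 113, 118, 121, 136, 184, 0, 61, 13, 58
Sorted deviations: 0, 13, 58, 61, 69, 91, 106, 113, 118, 121, 136, 183, 184 → MAD = 106

106 ms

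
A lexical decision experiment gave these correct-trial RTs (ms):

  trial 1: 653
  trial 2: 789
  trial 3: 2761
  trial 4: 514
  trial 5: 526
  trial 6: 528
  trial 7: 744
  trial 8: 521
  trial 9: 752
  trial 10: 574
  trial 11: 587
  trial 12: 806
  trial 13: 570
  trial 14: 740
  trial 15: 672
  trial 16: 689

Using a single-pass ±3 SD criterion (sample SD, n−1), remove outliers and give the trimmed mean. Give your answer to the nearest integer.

n = 16, ΣRT = 12426, M = 776.625
Σ(x−M)² = 4354331.75; s = √(4354331.75/15) = 538.785
Cutoffs: 776.625 ± 3·538.785 → [-839.7, 2393.0]
Outside: 2761 → excluded.
Retained (n=15): Σ = 9665, mean = 9665/15 = 644.333

644 ms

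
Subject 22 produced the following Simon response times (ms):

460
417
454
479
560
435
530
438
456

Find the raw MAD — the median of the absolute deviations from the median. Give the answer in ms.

Sorted: 417, 435, 438, 454, 456, 460, 479, 530, 560 → median = 456
|x − 456|: 4, 39, 2, 23, 104, 21, 74, 18, 0
Sorted deviations: 0, 2, 4, 18, 21, 23, 39, 74, 104 → MAD = 21

21 ms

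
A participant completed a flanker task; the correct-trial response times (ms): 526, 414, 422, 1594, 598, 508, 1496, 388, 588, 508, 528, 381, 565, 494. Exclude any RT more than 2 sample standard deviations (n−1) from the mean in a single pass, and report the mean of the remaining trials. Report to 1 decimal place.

n = 14, ΣRT = 9010, M = 643.571
Σ(x−M)² = 1963655.43; s = √(1963655.43/13) = 388.652
Cutoffs: 643.571 ± 2·388.652 → [-133.7, 1420.9]
Outside: 1496, 1594 → excluded.
Retained (n=12): Σ = 5920, mean = 5920/12 = 493.333

493.3 ms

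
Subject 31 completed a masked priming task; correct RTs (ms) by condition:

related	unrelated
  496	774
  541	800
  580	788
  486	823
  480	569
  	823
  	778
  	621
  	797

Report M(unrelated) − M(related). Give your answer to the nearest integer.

M(related) = 2583/5 = 516.600
M(unrelated) = 6773/9 = 752.556
Difference = 752.556 − 516.600 = 235.956 ms

236 ms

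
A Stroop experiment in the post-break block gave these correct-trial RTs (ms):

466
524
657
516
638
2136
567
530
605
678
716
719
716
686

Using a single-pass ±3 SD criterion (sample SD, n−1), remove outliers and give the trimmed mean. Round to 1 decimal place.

n = 14, ΣRT = 10154, M = 725.286
Σ(x−M)² = 2235592.86; s = √(2235592.86/13) = 414.691
Cutoffs: 725.286 ± 3·414.691 → [-518.8, 1969.4]
Outside: 2136 → excluded.
Retained (n=13): Σ = 8018, mean = 8018/13 = 616.769

616.8 ms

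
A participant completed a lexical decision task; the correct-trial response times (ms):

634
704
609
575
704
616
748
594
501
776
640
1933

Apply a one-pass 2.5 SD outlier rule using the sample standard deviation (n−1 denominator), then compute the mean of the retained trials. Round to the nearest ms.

n = 12, ΣRT = 9034, M = 752.833
Σ(x−M)² = 1584659.67; s = √(1584659.67/11) = 379.552
Cutoffs: 752.833 ± 2.5·379.552 → [-196.0, 1701.7]
Outside: 1933 → excluded.
Retained (n=11): Σ = 7101, mean = 7101/11 = 645.545

646 ms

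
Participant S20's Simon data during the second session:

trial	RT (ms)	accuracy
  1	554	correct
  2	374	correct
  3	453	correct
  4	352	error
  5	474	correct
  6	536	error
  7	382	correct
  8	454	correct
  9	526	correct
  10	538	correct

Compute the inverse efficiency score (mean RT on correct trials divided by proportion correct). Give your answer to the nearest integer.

587 ms

Correct trials (n=8): 554, 374, 453, 474, 382, 454, 526, 538
Mean correct RT = 3755/8 = 469.3750 ms
Proportion correct = 8/10
IES = 469.3750 / (8/10) = 586.719 ms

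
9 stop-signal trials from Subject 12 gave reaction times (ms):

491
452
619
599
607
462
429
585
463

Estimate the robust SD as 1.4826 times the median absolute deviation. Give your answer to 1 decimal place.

91.9 ms

Sorted: 429, 452, 462, 463, 491, 585, 599, 607, 619 → median = 491
|x − 491| sorted: 0, 28, 29, 39, 62, 94, 108, 116, 128 → MAD = 62
Robust SD ≈ 1.4826 × 62 = 91.921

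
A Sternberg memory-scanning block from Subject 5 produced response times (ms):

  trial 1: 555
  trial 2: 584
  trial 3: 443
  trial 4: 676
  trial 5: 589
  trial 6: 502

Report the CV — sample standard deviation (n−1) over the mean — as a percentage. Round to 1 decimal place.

n = 6, Σ = 3349, M = 558.1667
Σ(x−M)² = 31930.833; s = √(31930.833/5) = 79.9135
CV = 79.9135 / 558.1667 = 0.14317 = 14.317%

14.3%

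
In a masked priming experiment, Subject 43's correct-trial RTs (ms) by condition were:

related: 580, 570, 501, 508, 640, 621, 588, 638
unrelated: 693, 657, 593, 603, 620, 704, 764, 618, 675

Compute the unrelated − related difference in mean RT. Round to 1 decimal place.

M(related) = 4646/8 = 580.750
M(unrelated) = 5927/9 = 658.556
Difference = 658.556 − 580.750 = 77.806 ms

77.8 ms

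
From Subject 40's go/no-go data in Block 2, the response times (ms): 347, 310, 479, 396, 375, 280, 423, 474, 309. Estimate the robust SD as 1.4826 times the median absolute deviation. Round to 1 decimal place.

Sorted: 280, 309, 310, 347, 375, 396, 423, 474, 479 → median = 375
|x − 375| sorted: 0, 21, 28, 48, 65, 66, 95, 99, 104 → MAD = 65
Robust SD ≈ 1.4826 × 65 = 96.369

96.4 ms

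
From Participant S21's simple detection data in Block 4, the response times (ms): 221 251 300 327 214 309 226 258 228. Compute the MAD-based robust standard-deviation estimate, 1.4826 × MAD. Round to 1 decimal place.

44.5 ms

Sorted: 214, 221, 226, 228, 251, 258, 300, 309, 327 → median = 251
|x − 251| sorted: 0, 7, 23, 25, 30, 37, 49, 58, 76 → MAD = 30
Robust SD ≈ 1.4826 × 30 = 44.478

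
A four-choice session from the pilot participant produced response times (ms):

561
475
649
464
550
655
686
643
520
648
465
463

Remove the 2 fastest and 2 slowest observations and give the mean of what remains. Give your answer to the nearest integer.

564 ms

Sorted: 463, 464, 465, 475, 520, 550, 561, 643, 648, 649, 655, 686
Drop lowest 2 (463, 464) and highest 2 (655, 686)
Remaining (n=8): Σ = 4511, mean = 4511/8 = 563.875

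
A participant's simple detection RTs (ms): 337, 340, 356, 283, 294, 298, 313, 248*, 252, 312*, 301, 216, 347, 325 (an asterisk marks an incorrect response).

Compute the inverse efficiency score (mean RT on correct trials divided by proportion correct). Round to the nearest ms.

Correct trials (n=12): 337, 340, 356, 283, 294, 298, 313, 252, 301, 216, 347, 325
Mean correct RT = 3662/12 = 305.1667 ms
Proportion correct = 12/14
IES = 305.1667 / (12/14) = 356.028 ms

356 ms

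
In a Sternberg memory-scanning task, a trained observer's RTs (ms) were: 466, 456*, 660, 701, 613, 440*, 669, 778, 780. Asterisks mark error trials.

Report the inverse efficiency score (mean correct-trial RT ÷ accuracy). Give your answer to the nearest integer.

Correct trials (n=7): 466, 660, 701, 613, 669, 778, 780
Mean correct RT = 4667/7 = 666.7143 ms
Proportion correct = 7/9
IES = 666.7143 / (7/9) = 857.204 ms

857 ms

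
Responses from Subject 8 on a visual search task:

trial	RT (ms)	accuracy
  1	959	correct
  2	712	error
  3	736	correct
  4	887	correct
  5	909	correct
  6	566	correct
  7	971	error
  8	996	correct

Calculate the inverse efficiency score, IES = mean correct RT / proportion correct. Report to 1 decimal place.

1122.9 ms

Correct trials (n=6): 959, 736, 887, 909, 566, 996
Mean correct RT = 5053/6 = 842.1667 ms
Proportion correct = 6/8
IES = 842.1667 / (6/8) = 1122.889 ms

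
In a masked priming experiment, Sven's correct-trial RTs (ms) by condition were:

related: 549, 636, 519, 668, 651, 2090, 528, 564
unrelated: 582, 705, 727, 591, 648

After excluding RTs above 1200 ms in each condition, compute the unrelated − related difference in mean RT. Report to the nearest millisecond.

related: exclude 2090
M(related) = 4115/7 = 587.857
M(unrelated) = 3253/5 = 650.600
Difference = 650.600 − 587.857 = 62.743 ms

63 ms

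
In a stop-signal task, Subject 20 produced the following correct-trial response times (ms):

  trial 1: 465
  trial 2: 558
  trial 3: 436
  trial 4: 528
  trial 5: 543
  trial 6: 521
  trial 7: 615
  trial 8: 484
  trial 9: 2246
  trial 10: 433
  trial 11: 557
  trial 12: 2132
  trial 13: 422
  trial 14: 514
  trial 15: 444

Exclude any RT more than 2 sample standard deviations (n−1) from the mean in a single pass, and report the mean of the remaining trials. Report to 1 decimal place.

n = 15, ΣRT = 10898, M = 726.533
Σ(x−M)² = 4984573.73; s = √(4984573.73/14) = 596.692
Cutoffs: 726.533 ± 2·596.692 → [-466.9, 1919.9]
Outside: 2132, 2246 → excluded.
Retained (n=13): Σ = 6520, mean = 6520/13 = 501.538

501.5 ms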